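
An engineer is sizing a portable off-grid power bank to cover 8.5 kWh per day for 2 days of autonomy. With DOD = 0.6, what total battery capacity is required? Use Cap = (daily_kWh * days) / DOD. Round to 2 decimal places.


Total energy needed = daily * days = 8.5 * 2 = 17.0 kWh
Account for depth of discharge:
  Cap = total_energy / DOD = 17.0 / 0.6
  Cap = 28.33 kWh

28.33


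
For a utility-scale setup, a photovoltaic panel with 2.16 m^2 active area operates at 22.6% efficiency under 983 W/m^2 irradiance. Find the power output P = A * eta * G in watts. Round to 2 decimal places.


Use the solar power formula P = A * eta * G.
Given: A = 2.16 m^2, eta = 0.226, G = 983 W/m^2
P = 2.16 * 0.226 * 983
P = 479.86 W

479.86


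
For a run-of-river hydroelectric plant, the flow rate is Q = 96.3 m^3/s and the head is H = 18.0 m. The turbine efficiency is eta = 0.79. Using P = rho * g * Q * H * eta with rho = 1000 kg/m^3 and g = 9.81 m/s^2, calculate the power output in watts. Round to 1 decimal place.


Apply the hydropower formula P = rho * g * Q * H * eta
rho * g = 1000 * 9.81 = 9810.0
P = 9810.0 * 96.3 * 18.0 * 0.79
P = 13433676.7 W

13433676.7


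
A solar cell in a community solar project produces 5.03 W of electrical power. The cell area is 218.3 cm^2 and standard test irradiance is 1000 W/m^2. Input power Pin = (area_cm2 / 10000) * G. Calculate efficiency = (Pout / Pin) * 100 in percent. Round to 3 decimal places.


First compute the input power:
  Pin = area_cm2 / 10000 * G = 218.3 / 10000 * 1000 = 21.83 W
Then compute efficiency:
  Efficiency = (Pout / Pin) * 100 = (5.03 / 21.83) * 100
  Efficiency = 23.042%

23.042


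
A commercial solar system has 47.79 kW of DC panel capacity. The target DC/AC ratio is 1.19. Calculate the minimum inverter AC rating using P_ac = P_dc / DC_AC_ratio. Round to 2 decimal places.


The inverter AC capacity is determined by the DC/AC ratio.
Given: P_dc = 47.79 kW, DC/AC ratio = 1.19
P_ac = P_dc / ratio = 47.79 / 1.19
P_ac = 40.16 kW

40.16


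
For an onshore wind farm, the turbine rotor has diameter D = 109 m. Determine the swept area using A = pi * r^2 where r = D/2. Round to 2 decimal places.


Compute the rotor radius:
  r = D / 2 = 109 / 2 = 54.5 m
Calculate swept area:
  A = pi * r^2 = pi * 54.5^2
  A = 9331.32 m^2

9331.32


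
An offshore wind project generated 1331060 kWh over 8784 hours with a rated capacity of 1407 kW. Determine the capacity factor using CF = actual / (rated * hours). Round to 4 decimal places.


Capacity factor = actual output / maximum possible output
Maximum possible = rated * hours = 1407 * 8784 = 12359088 kWh
CF = 1331060 / 12359088
CF = 0.1077

0.1077


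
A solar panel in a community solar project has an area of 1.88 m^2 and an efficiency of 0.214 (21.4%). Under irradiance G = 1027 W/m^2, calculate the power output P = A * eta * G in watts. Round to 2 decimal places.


Use the solar power formula P = A * eta * G.
Given: A = 1.88 m^2, eta = 0.214, G = 1027 W/m^2
P = 1.88 * 0.214 * 1027
P = 413.18 W

413.18


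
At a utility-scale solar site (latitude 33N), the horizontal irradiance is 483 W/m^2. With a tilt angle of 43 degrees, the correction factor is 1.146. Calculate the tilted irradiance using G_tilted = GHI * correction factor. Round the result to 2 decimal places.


Identify the given values:
  GHI = 483 W/m^2, tilt correction factor = 1.146
Apply the formula G_tilted = GHI * factor:
  G_tilted = 483 * 1.146
  G_tilted = 553.52 W/m^2

553.52


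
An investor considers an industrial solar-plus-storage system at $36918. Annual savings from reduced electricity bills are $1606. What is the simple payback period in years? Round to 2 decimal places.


Simple payback period = initial cost / annual savings
Payback = 36918 / 1606
Payback = 22.99 years

22.99


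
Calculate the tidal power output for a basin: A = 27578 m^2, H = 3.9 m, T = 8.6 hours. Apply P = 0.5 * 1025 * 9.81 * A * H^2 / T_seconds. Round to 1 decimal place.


Convert period to seconds: T = 8.6 * 3600 = 30960.0 s
H^2 = 3.9^2 = 15.21
P = 0.5 * rho * g * A * H^2 / T
P = 0.5 * 1025 * 9.81 * 27578 * 15.21 / 30960.0
P = 68116.7 W

68116.7


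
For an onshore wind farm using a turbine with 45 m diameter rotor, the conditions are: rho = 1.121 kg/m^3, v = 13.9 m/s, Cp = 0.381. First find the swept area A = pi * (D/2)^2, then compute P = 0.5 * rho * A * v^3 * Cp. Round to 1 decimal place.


Step 1 -- Compute swept area:
  A = pi * (D/2)^2 = pi * (45/2)^2 = 1590.43 m^2
Step 2 -- Apply wind power equation:
  P = 0.5 * rho * A * v^3 * Cp
  v^3 = 13.9^3 = 2685.619
  P = 0.5 * 1.121 * 1590.43 * 2685.619 * 0.381
  P = 912136.6 W

912136.6


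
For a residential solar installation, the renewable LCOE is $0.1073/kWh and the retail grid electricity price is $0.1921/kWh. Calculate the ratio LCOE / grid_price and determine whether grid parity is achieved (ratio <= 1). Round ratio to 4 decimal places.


Compare LCOE to grid price:
  LCOE = $0.1073/kWh, Grid price = $0.1921/kWh
  Ratio = LCOE / grid_price = 0.1073 / 0.1921 = 0.5586
  Grid parity achieved (ratio <= 1)? yes

0.5586


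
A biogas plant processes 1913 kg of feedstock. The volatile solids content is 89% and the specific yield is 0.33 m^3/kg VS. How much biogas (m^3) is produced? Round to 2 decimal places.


Compute volatile solids:
  VS = mass * VS_fraction = 1913 * 0.89 = 1702.57 kg
Calculate biogas volume:
  Biogas = VS * specific_yield = 1702.57 * 0.33
  Biogas = 561.85 m^3

561.85


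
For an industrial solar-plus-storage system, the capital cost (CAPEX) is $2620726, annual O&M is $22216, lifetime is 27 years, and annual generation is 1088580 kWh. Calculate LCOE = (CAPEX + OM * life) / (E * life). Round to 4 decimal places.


Total cost = CAPEX + OM * lifetime = 2620726 + 22216 * 27 = 2620726 + 599832 = 3220558
Total generation = annual * lifetime = 1088580 * 27 = 29391660 kWh
LCOE = 3220558 / 29391660
LCOE = 0.1096 $/kWh

0.1096


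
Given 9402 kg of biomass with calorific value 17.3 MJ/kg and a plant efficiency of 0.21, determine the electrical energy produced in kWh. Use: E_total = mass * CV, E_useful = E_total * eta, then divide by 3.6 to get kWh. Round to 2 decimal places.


Total energy = mass * CV = 9402 * 17.3 = 162654.6 MJ
Useful energy = total * eta = 162654.6 * 0.21 = 34157.47 MJ
Convert to kWh: 34157.47 / 3.6
Useful energy = 9488.19 kWh

9488.19


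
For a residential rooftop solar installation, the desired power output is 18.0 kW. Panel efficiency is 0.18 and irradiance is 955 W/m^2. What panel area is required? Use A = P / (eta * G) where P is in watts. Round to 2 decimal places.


Convert target power to watts: P = 18.0 * 1000 = 18000.0 W
Compute denominator: eta * G = 0.18 * 955 = 171.9
Required area A = P / (eta * G) = 18000.0 / 171.9
A = 104.71 m^2

104.71


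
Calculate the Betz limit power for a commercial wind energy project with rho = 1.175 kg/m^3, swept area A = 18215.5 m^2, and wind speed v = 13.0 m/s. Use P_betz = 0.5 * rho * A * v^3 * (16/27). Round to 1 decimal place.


The Betz coefficient Cp_max = 16/27 = 0.5926
v^3 = 13.0^3 = 2197.0
P_betz = 0.5 * rho * A * v^3 * Cp_max
P_betz = 0.5 * 1.175 * 18215.5 * 2197.0 * 0.5926
P_betz = 13932698.6 W

13932698.6


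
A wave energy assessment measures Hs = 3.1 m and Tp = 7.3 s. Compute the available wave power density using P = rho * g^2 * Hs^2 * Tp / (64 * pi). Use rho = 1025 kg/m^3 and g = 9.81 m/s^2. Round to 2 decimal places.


Apply wave power formula:
  g^2 = 9.81^2 = 96.2361
  Hs^2 = 3.1^2 = 9.61
  Numerator = rho * g^2 * Hs^2 * Tp = 1025 * 96.2361 * 9.61 * 7.3 = 6920032.4
  Denominator = 64 * pi = 201.0619
  P = 6920032.4 / 201.0619 = 34417.42 W/m

34417.42


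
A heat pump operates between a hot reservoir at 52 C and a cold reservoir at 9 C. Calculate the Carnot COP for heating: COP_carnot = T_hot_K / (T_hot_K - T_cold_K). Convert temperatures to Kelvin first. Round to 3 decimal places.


Convert to Kelvin:
  T_hot = 52 + 273.15 = 325.15 K
  T_cold = 9 + 273.15 = 282.15 K
Apply Carnot COP formula:
  COP = T_hot_K / (T_hot_K - T_cold_K) = 325.15 / 43.0
  COP = 7.562

7.562


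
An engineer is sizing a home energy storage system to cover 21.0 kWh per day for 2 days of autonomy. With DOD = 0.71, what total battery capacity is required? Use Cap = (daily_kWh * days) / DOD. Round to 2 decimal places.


Total energy needed = daily * days = 21.0 * 2 = 42.0 kWh
Account for depth of discharge:
  Cap = total_energy / DOD = 42.0 / 0.71
  Cap = 59.15 kWh

59.15


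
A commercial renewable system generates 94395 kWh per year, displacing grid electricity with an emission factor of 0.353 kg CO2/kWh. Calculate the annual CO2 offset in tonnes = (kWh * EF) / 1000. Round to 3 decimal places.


CO2 offset in kg = generation * emission_factor
CO2 offset = 94395 * 0.353 = 33321.44 kg
Convert to tonnes:
  CO2 offset = 33321.44 / 1000 = 33.321 tonnes

33.321


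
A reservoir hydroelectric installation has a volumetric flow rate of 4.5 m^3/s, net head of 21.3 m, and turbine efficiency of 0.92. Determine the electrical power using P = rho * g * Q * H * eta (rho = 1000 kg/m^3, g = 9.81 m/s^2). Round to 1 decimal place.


Apply the hydropower formula P = rho * g * Q * H * eta
rho * g = 1000 * 9.81 = 9810.0
P = 9810.0 * 4.5 * 21.3 * 0.92
P = 865065.4 W

865065.4


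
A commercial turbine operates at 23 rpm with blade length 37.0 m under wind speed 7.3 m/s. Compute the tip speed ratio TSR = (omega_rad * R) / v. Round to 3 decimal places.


Convert rotational speed to rad/s:
  omega = 23 * 2 * pi / 60 = 2.4086 rad/s
Compute tip speed:
  v_tip = omega * R = 2.4086 * 37.0 = 89.117 m/s
Tip speed ratio:
  TSR = v_tip / v_wind = 89.117 / 7.3 = 12.208

12.208


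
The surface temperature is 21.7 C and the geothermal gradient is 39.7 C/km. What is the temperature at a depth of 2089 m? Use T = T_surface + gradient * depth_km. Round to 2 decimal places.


Convert depth to km: 2089 / 1000 = 2.089 km
Temperature increase = gradient * depth_km = 39.7 * 2.089 = 82.93 C
Temperature at depth = T_surface + delta_T = 21.7 + 82.93
T = 104.63 C

104.63


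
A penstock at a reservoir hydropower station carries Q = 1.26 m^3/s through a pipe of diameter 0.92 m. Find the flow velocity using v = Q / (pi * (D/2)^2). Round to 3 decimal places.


Compute pipe cross-sectional area:
  A = pi * (D/2)^2 = pi * (0.92/2)^2 = 0.6648 m^2
Calculate velocity:
  v = Q / A = 1.26 / 0.6648
  v = 1.895 m/s

1.895


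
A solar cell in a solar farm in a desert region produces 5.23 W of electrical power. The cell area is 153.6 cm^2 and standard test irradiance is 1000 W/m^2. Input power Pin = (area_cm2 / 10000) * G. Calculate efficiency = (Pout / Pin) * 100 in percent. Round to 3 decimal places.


First compute the input power:
  Pin = area_cm2 / 10000 * G = 153.6 / 10000 * 1000 = 15.36 W
Then compute efficiency:
  Efficiency = (Pout / Pin) * 100 = (5.23 / 15.36) * 100
  Efficiency = 34.049%

34.049


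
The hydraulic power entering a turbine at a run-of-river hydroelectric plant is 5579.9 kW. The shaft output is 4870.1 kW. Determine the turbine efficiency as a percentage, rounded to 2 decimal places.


Turbine efficiency = (output power / input power) * 100
eta = (4870.1 / 5579.9) * 100
eta = 87.28%

87.28


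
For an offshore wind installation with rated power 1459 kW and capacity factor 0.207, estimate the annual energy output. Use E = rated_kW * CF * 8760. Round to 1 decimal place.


Annual energy = rated_kW * capacity_factor * hours_per_year
Given: P_rated = 1459 kW, CF = 0.207, hours = 8760
E = 1459 * 0.207 * 8760
E = 2645633.9 kWh

2645633.9


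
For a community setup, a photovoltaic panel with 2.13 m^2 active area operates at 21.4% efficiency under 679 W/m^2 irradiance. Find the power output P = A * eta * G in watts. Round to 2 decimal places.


Use the solar power formula P = A * eta * G.
Given: A = 2.13 m^2, eta = 0.214, G = 679 W/m^2
P = 2.13 * 0.214 * 679
P = 309.50 W

309.50


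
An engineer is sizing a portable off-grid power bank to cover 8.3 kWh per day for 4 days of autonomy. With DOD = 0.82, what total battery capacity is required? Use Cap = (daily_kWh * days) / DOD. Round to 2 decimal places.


Total energy needed = daily * days = 8.3 * 4 = 33.2 kWh
Account for depth of discharge:
  Cap = total_energy / DOD = 33.2 / 0.82
  Cap = 40.49 kWh

40.49


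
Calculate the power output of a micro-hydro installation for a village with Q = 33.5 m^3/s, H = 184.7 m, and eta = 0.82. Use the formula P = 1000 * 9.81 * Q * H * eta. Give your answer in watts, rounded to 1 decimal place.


Apply the hydropower formula P = rho * g * Q * H * eta
rho * g = 1000 * 9.81 = 9810.0
P = 9810.0 * 33.5 * 184.7 * 0.82
P = 49773085.3 W

49773085.3


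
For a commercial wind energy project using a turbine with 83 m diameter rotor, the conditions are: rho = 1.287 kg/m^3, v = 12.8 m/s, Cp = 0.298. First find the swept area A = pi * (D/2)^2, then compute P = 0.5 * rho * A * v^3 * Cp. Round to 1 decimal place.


Step 1 -- Compute swept area:
  A = pi * (D/2)^2 = pi * (83/2)^2 = 5410.61 m^2
Step 2 -- Apply wind power equation:
  P = 0.5 * rho * A * v^3 * Cp
  v^3 = 12.8^3 = 2097.152
  P = 0.5 * 1.287 * 5410.61 * 2097.152 * 0.298
  P = 2175909.3 W

2175909.3


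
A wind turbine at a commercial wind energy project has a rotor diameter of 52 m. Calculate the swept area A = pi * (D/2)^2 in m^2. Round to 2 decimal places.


Compute the rotor radius:
  r = D / 2 = 52 / 2 = 26.0 m
Calculate swept area:
  A = pi * r^2 = pi * 26.0^2
  A = 2123.72 m^2

2123.72


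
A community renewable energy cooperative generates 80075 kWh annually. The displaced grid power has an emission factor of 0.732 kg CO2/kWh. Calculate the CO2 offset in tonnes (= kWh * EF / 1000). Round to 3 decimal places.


CO2 offset in kg = generation * emission_factor
CO2 offset = 80075 * 0.732 = 58614.9 kg
Convert to tonnes:
  CO2 offset = 58614.9 / 1000 = 58.615 tonnes

58.615


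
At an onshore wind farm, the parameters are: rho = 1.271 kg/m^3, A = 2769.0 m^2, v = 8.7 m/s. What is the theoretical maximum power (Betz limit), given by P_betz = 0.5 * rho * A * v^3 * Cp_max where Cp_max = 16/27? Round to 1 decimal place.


The Betz coefficient Cp_max = 16/27 = 0.5926
v^3 = 8.7^3 = 658.503
P_betz = 0.5 * rho * A * v^3 * Cp_max
P_betz = 0.5 * 1.271 * 2769.0 * 658.503 * 0.5926
P_betz = 686677.0 W

686677.0


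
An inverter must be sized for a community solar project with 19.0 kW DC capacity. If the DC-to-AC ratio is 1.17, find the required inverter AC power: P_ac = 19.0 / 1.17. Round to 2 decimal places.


The inverter AC capacity is determined by the DC/AC ratio.
Given: P_dc = 19.0 kW, DC/AC ratio = 1.17
P_ac = P_dc / ratio = 19.0 / 1.17
P_ac = 16.24 kW

16.24


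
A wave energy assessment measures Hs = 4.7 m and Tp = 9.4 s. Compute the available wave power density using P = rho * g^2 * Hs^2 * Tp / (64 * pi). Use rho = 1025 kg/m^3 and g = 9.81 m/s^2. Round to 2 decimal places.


Apply wave power formula:
  g^2 = 9.81^2 = 96.2361
  Hs^2 = 4.7^2 = 22.09
  Numerator = rho * g^2 * Hs^2 * Tp = 1025 * 96.2361 * 22.09 * 9.4 = 20482617.25
  Denominator = 64 * pi = 201.0619
  P = 20482617.25 / 201.0619 = 101872.18 W/m

101872.18


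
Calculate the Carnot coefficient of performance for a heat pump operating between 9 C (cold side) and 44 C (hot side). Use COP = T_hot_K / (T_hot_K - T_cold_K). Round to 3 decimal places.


Convert to Kelvin:
  T_hot = 44 + 273.15 = 317.15 K
  T_cold = 9 + 273.15 = 282.15 K
Apply Carnot COP formula:
  COP = T_hot_K / (T_hot_K - T_cold_K) = 317.15 / 35.0
  COP = 9.061

9.061


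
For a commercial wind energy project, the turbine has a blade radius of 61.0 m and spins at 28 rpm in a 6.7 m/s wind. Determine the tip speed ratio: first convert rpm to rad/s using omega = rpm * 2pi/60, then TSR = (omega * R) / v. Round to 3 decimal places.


Convert rotational speed to rad/s:
  omega = 28 * 2 * pi / 60 = 2.9322 rad/s
Compute tip speed:
  v_tip = omega * R = 2.9322 * 61.0 = 178.861 m/s
Tip speed ratio:
  TSR = v_tip / v_wind = 178.861 / 6.7 = 26.696

26.696


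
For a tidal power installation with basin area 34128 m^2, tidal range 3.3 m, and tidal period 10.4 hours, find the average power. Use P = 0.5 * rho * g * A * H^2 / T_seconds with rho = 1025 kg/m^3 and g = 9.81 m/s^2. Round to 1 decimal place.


Convert period to seconds: T = 10.4 * 3600 = 37440.0 s
H^2 = 3.3^2 = 10.89
P = 0.5 * rho * g * A * H^2 / T
P = 0.5 * 1025 * 9.81 * 34128 * 10.89 / 37440.0
P = 49907.5 W

49907.5


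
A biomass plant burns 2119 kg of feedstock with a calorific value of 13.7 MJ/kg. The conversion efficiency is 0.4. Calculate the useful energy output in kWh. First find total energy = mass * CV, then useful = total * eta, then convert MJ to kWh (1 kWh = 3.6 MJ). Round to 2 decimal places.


Total energy = mass * CV = 2119 * 13.7 = 29030.3 MJ
Useful energy = total * eta = 29030.3 * 0.4 = 11612.12 MJ
Convert to kWh: 11612.12 / 3.6
Useful energy = 3225.59 kWh

3225.59


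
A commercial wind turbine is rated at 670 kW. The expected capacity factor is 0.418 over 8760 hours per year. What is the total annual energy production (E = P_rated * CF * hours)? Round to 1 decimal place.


Annual energy = rated_kW * capacity_factor * hours_per_year
Given: P_rated = 670 kW, CF = 0.418, hours = 8760
E = 670 * 0.418 * 8760
E = 2453325.6 kWh

2453325.6


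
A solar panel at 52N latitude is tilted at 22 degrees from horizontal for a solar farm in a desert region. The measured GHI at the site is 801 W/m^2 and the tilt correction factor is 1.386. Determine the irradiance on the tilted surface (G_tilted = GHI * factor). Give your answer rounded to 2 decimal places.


Identify the given values:
  GHI = 801 W/m^2, tilt correction factor = 1.386
Apply the formula G_tilted = GHI * factor:
  G_tilted = 801 * 1.386
  G_tilted = 1110.19 W/m^2

1110.19


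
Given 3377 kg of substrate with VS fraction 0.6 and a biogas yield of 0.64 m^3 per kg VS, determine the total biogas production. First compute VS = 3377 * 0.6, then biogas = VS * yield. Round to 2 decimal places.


Compute volatile solids:
  VS = mass * VS_fraction = 3377 * 0.6 = 2026.2 kg
Calculate biogas volume:
  Biogas = VS * specific_yield = 2026.2 * 0.64
  Biogas = 1296.77 m^3

1296.77


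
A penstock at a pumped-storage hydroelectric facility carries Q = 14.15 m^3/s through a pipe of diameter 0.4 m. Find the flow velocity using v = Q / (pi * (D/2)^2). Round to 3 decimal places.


Compute pipe cross-sectional area:
  A = pi * (D/2)^2 = pi * (0.4/2)^2 = 0.1257 m^2
Calculate velocity:
  v = Q / A = 14.15 / 0.1257
  v = 112.602 m/s

112.602


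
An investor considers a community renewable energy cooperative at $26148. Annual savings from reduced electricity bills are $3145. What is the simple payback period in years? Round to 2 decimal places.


Simple payback period = initial cost / annual savings
Payback = 26148 / 3145
Payback = 8.31 years

8.31


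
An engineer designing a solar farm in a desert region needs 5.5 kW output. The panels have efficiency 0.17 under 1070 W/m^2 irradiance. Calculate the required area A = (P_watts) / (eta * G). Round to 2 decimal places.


Convert target power to watts: P = 5.5 * 1000 = 5500.0 W
Compute denominator: eta * G = 0.17 * 1070 = 181.9
Required area A = P / (eta * G) = 5500.0 / 181.9
A = 30.24 m^2

30.24


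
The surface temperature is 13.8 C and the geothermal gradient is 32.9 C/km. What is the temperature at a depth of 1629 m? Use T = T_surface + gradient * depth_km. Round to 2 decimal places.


Convert depth to km: 1629 / 1000 = 1.629 km
Temperature increase = gradient * depth_km = 32.9 * 1.629 = 53.59 C
Temperature at depth = T_surface + delta_T = 13.8 + 53.59
T = 67.39 C

67.39


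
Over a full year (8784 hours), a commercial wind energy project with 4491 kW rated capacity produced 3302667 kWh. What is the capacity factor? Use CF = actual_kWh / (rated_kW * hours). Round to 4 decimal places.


Capacity factor = actual output / maximum possible output
Maximum possible = rated * hours = 4491 * 8784 = 39448944 kWh
CF = 3302667 / 39448944
CF = 0.0837

0.0837


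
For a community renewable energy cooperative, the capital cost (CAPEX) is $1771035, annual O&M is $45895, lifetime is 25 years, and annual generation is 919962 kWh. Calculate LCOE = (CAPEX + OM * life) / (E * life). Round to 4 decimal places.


Total cost = CAPEX + OM * lifetime = 1771035 + 45895 * 25 = 1771035 + 1147375 = 2918410
Total generation = annual * lifetime = 919962 * 25 = 22999050 kWh
LCOE = 2918410 / 22999050
LCOE = 0.1269 $/kWh

0.1269


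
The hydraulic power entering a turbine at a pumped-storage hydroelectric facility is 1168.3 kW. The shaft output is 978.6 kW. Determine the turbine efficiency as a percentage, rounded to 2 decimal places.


Turbine efficiency = (output power / input power) * 100
eta = (978.6 / 1168.3) * 100
eta = 83.76%

83.76


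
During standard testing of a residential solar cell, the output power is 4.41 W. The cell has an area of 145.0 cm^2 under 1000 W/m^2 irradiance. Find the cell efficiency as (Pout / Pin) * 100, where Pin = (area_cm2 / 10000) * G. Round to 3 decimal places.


First compute the input power:
  Pin = area_cm2 / 10000 * G = 145.0 / 10000 * 1000 = 14.5 W
Then compute efficiency:
  Efficiency = (Pout / Pin) * 100 = (4.41 / 14.5) * 100
  Efficiency = 30.414%

30.414


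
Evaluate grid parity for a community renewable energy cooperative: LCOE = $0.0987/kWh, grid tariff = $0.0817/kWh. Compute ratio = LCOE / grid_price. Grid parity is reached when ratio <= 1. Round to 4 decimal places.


Compare LCOE to grid price:
  LCOE = $0.0987/kWh, Grid price = $0.0817/kWh
  Ratio = LCOE / grid_price = 0.0987 / 0.0817 = 1.2081
  Grid parity achieved (ratio <= 1)? no

1.2081


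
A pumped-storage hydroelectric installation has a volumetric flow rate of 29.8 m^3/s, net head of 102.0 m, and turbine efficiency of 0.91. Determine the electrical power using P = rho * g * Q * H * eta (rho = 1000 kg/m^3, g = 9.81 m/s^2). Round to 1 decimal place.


Apply the hydropower formula P = rho * g * Q * H * eta
rho * g = 1000 * 9.81 = 9810.0
P = 9810.0 * 29.8 * 102.0 * 0.91
P = 27134813.2 W

27134813.2


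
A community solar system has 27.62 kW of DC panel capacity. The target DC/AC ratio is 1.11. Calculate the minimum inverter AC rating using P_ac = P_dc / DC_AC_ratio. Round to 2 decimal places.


The inverter AC capacity is determined by the DC/AC ratio.
Given: P_dc = 27.62 kW, DC/AC ratio = 1.11
P_ac = P_dc / ratio = 27.62 / 1.11
P_ac = 24.88 kW

24.88


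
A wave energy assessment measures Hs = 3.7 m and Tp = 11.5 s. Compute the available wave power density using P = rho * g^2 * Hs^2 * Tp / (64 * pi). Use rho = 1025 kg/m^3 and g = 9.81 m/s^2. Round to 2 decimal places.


Apply wave power formula:
  g^2 = 9.81^2 = 96.2361
  Hs^2 = 3.7^2 = 13.69
  Numerator = rho * g^2 * Hs^2 * Tp = 1025 * 96.2361 * 13.69 * 11.5 = 15529703.66
  Denominator = 64 * pi = 201.0619
  P = 15529703.66 / 201.0619 = 77238.41 W/m

77238.41


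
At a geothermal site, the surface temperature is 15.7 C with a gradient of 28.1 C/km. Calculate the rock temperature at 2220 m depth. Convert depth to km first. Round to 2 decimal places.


Convert depth to km: 2220 / 1000 = 2.22 km
Temperature increase = gradient * depth_km = 28.1 * 2.22 = 62.38 C
Temperature at depth = T_surface + delta_T = 15.7 + 62.38
T = 78.08 C

78.08


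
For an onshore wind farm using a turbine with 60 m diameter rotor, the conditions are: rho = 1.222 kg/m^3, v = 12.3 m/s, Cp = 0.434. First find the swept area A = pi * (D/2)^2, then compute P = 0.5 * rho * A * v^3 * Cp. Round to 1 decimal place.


Step 1 -- Compute swept area:
  A = pi * (D/2)^2 = pi * (60/2)^2 = 2827.43 m^2
Step 2 -- Apply wind power equation:
  P = 0.5 * rho * A * v^3 * Cp
  v^3 = 12.3^3 = 1860.867
  P = 0.5 * 1.222 * 2827.43 * 1860.867 * 0.434
  P = 1395207.0 W

1395207.0


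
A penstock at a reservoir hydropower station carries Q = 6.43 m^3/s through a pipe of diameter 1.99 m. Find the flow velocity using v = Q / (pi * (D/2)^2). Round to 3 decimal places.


Compute pipe cross-sectional area:
  A = pi * (D/2)^2 = pi * (1.99/2)^2 = 3.1103 m^2
Calculate velocity:
  v = Q / A = 6.43 / 3.1103
  v = 2.067 m/s

2.067


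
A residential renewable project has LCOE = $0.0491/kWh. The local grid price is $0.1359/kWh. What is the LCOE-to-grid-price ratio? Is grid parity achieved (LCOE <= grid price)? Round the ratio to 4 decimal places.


Compare LCOE to grid price:
  LCOE = $0.0491/kWh, Grid price = $0.1359/kWh
  Ratio = LCOE / grid_price = 0.0491 / 0.1359 = 0.3613
  Grid parity achieved (ratio <= 1)? yes

0.3613


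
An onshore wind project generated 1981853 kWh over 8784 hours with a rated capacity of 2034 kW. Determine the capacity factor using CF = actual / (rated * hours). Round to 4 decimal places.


Capacity factor = actual output / maximum possible output
Maximum possible = rated * hours = 2034 * 8784 = 17866656 kWh
CF = 1981853 / 17866656
CF = 0.1109

0.1109


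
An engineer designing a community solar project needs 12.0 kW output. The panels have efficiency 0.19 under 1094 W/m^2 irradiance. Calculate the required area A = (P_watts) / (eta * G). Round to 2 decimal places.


Convert target power to watts: P = 12.0 * 1000 = 12000.0 W
Compute denominator: eta * G = 0.19 * 1094 = 207.86
Required area A = P / (eta * G) = 12000.0 / 207.86
A = 57.73 m^2

57.73


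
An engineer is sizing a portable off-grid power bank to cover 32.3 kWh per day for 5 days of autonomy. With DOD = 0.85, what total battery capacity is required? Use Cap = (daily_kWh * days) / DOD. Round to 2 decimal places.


Total energy needed = daily * days = 32.3 * 5 = 161.5 kWh
Account for depth of discharge:
  Cap = total_energy / DOD = 161.5 / 0.85
  Cap = 190.00 kWh

190.00


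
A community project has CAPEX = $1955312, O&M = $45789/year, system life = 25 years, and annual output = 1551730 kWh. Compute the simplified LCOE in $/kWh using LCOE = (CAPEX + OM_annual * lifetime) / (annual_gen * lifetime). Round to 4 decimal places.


Total cost = CAPEX + OM * lifetime = 1955312 + 45789 * 25 = 1955312 + 1144725 = 3100037
Total generation = annual * lifetime = 1551730 * 25 = 38793250 kWh
LCOE = 3100037 / 38793250
LCOE = 0.0799 $/kWh

0.0799


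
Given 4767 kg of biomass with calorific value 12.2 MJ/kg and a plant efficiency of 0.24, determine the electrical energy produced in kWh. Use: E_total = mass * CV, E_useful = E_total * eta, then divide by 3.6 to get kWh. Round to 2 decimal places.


Total energy = mass * CV = 4767 * 12.2 = 58157.4 MJ
Useful energy = total * eta = 58157.4 * 0.24 = 13957.78 MJ
Convert to kWh: 13957.78 / 3.6
Useful energy = 3877.16 kWh

3877.16


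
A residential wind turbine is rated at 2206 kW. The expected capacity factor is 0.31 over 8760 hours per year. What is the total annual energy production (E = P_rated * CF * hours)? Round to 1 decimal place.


Annual energy = rated_kW * capacity_factor * hours_per_year
Given: P_rated = 2206 kW, CF = 0.31, hours = 8760
E = 2206 * 0.31 * 8760
E = 5990613.6 kWh

5990613.6


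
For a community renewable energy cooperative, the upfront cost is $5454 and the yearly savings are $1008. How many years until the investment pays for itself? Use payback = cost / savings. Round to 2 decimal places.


Simple payback period = initial cost / annual savings
Payback = 5454 / 1008
Payback = 5.41 years

5.41


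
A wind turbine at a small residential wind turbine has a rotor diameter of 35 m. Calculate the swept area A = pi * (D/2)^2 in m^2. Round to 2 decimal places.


Compute the rotor radius:
  r = D / 2 = 35 / 2 = 17.5 m
Calculate swept area:
  A = pi * r^2 = pi * 17.5^2
  A = 962.11 m^2

962.11


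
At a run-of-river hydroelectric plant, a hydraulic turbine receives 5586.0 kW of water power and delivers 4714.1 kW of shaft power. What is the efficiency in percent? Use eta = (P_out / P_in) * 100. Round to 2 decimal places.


Turbine efficiency = (output power / input power) * 100
eta = (4714.1 / 5586.0) * 100
eta = 84.39%

84.39


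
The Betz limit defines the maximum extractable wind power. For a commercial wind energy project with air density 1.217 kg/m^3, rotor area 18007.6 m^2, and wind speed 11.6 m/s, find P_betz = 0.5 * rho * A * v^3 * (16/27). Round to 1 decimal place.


The Betz coefficient Cp_max = 16/27 = 0.5926
v^3 = 11.6^3 = 1560.896
P_betz = 0.5 * rho * A * v^3 * Cp_max
P_betz = 0.5 * 1.217 * 18007.6 * 1560.896 * 0.5926
P_betz = 10135533.3 W

10135533.3


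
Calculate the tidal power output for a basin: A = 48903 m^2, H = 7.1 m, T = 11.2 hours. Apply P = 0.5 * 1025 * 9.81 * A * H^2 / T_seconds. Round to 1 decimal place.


Convert period to seconds: T = 11.2 * 3600 = 40320.0 s
H^2 = 7.1^2 = 50.41
P = 0.5 * rho * g * A * H^2 / T
P = 0.5 * 1025 * 9.81 * 48903 * 50.41 / 40320.0
P = 307393.4 W

307393.4


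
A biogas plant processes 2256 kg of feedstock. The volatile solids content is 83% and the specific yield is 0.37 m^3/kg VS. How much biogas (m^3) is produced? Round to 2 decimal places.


Compute volatile solids:
  VS = mass * VS_fraction = 2256 * 0.83 = 1872.48 kg
Calculate biogas volume:
  Biogas = VS * specific_yield = 1872.48 * 0.37
  Biogas = 692.82 m^3

692.82


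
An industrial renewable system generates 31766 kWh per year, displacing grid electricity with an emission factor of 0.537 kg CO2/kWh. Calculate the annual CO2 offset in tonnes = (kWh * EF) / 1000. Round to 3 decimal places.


CO2 offset in kg = generation * emission_factor
CO2 offset = 31766 * 0.537 = 17058.34 kg
Convert to tonnes:
  CO2 offset = 17058.34 / 1000 = 17.058 tonnes

17.058


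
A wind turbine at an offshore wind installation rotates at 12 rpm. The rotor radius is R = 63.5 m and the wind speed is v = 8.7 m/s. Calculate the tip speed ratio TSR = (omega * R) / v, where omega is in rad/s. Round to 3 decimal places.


Convert rotational speed to rad/s:
  omega = 12 * 2 * pi / 60 = 1.2566 rad/s
Compute tip speed:
  v_tip = omega * R = 1.2566 * 63.5 = 79.796 m/s
Tip speed ratio:
  TSR = v_tip / v_wind = 79.796 / 8.7 = 9.172

9.172


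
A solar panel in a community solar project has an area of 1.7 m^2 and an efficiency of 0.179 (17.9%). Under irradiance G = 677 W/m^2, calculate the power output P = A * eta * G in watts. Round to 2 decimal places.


Use the solar power formula P = A * eta * G.
Given: A = 1.7 m^2, eta = 0.179, G = 677 W/m^2
P = 1.7 * 0.179 * 677
P = 206.01 W

206.01


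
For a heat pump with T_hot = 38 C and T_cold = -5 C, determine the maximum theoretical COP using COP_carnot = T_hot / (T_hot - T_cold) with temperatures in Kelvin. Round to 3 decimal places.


Convert to Kelvin:
  T_hot = 38 + 273.15 = 311.15 K
  T_cold = -5 + 273.15 = 268.15 K
Apply Carnot COP formula:
  COP = T_hot_K / (T_hot_K - T_cold_K) = 311.15 / 43.0
  COP = 7.236

7.236


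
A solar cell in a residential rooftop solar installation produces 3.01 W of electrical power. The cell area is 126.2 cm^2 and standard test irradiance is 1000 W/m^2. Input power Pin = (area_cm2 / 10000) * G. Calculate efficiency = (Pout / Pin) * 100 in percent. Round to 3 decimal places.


First compute the input power:
  Pin = area_cm2 / 10000 * G = 126.2 / 10000 * 1000 = 12.62 W
Then compute efficiency:
  Efficiency = (Pout / Pin) * 100 = (3.01 / 12.62) * 100
  Efficiency = 23.851%

23.851


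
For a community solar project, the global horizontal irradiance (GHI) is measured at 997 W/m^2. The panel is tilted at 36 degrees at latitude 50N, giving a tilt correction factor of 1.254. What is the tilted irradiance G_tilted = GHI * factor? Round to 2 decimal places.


Identify the given values:
  GHI = 997 W/m^2, tilt correction factor = 1.254
Apply the formula G_tilted = GHI * factor:
  G_tilted = 997 * 1.254
  G_tilted = 1250.24 W/m^2

1250.24


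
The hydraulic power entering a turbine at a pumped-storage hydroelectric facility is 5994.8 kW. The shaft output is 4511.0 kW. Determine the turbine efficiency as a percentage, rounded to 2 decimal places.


Turbine efficiency = (output power / input power) * 100
eta = (4511.0 / 5994.8) * 100
eta = 75.25%

75.25


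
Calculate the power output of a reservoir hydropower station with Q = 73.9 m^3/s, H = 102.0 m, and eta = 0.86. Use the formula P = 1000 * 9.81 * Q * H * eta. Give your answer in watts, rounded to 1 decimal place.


Apply the hydropower formula P = rho * g * Q * H * eta
rho * g = 1000 * 9.81 = 9810.0
P = 9810.0 * 73.9 * 102.0 * 0.86
P = 63593403.5 W

63593403.5


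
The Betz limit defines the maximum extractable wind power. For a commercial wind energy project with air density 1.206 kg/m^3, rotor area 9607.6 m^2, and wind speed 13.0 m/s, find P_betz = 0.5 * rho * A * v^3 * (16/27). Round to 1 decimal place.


The Betz coefficient Cp_max = 16/27 = 0.5926
v^3 = 13.0^3 = 2197.0
P_betz = 0.5 * rho * A * v^3 * Cp_max
P_betz = 0.5 * 1.206 * 9607.6 * 2197.0 * 0.5926
P_betz = 7542555.3 W

7542555.3


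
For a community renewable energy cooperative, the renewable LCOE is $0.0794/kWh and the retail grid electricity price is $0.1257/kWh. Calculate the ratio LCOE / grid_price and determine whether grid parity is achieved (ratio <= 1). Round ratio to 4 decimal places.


Compare LCOE to grid price:
  LCOE = $0.0794/kWh, Grid price = $0.1257/kWh
  Ratio = LCOE / grid_price = 0.0794 / 0.1257 = 0.6317
  Grid parity achieved (ratio <= 1)? yes

0.6317


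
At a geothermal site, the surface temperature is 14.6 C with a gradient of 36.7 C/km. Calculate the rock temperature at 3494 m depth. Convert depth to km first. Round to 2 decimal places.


Convert depth to km: 3494 / 1000 = 3.494 km
Temperature increase = gradient * depth_km = 36.7 * 3.494 = 128.23 C
Temperature at depth = T_surface + delta_T = 14.6 + 128.23
T = 142.83 C

142.83


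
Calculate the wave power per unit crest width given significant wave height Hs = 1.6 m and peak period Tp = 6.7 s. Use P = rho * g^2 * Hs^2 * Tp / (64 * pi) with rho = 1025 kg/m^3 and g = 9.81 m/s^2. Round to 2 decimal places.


Apply wave power formula:
  g^2 = 9.81^2 = 96.2361
  Hs^2 = 1.6^2 = 2.56
  Numerator = rho * g^2 * Hs^2 * Tp = 1025 * 96.2361 * 2.56 * 6.7 = 1691907.63
  Denominator = 64 * pi = 201.0619
  P = 1691907.63 / 201.0619 = 8414.86 W/m

8414.86


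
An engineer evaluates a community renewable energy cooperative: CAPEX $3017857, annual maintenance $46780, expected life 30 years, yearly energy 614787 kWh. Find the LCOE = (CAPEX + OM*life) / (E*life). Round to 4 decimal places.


Total cost = CAPEX + OM * lifetime = 3017857 + 46780 * 30 = 3017857 + 1403400 = 4421257
Total generation = annual * lifetime = 614787 * 30 = 18443610 kWh
LCOE = 4421257 / 18443610
LCOE = 0.2397 $/kWh

0.2397


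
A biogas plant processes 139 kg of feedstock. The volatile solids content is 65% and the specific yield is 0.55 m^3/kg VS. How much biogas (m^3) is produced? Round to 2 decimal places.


Compute volatile solids:
  VS = mass * VS_fraction = 139 * 0.65 = 90.35 kg
Calculate biogas volume:
  Biogas = VS * specific_yield = 90.35 * 0.55
  Biogas = 49.69 m^3

49.69


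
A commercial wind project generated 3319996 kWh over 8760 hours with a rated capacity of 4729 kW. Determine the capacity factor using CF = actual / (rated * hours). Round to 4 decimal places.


Capacity factor = actual output / maximum possible output
Maximum possible = rated * hours = 4729 * 8760 = 41426040 kWh
CF = 3319996 / 41426040
CF = 0.0801

0.0801


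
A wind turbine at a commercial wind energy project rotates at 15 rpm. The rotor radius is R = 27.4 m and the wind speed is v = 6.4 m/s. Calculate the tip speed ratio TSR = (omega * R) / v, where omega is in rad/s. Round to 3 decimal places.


Convert rotational speed to rad/s:
  omega = 15 * 2 * pi / 60 = 1.5708 rad/s
Compute tip speed:
  v_tip = omega * R = 1.5708 * 27.4 = 43.04 m/s
Tip speed ratio:
  TSR = v_tip / v_wind = 43.04 / 6.4 = 6.725

6.725


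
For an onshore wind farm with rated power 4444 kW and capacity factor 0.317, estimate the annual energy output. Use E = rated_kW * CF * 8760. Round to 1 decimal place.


Annual energy = rated_kW * capacity_factor * hours_per_year
Given: P_rated = 4444 kW, CF = 0.317, hours = 8760
E = 4444 * 0.317 * 8760
E = 12340632.5 kWh

12340632.5


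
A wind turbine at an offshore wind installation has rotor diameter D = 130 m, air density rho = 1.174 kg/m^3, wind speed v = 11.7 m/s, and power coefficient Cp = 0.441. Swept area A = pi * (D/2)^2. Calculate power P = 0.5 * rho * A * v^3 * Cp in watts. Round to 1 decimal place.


Step 1 -- Compute swept area:
  A = pi * (D/2)^2 = pi * (130/2)^2 = 13273.23 m^2
Step 2 -- Apply wind power equation:
  P = 0.5 * rho * A * v^3 * Cp
  v^3 = 11.7^3 = 1601.613
  P = 0.5 * 1.174 * 13273.23 * 1601.613 * 0.441
  P = 5503143.8 W

5503143.8


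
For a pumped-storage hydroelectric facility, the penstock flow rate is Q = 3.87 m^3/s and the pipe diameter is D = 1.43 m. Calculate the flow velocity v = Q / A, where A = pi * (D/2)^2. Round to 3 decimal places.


Compute pipe cross-sectional area:
  A = pi * (D/2)^2 = pi * (1.43/2)^2 = 1.6061 m^2
Calculate velocity:
  v = Q / A = 3.87 / 1.6061
  v = 2.410 m/s

2.410


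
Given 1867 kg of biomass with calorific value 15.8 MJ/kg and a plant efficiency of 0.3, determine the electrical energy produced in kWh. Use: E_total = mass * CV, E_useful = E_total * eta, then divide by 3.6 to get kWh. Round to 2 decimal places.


Total energy = mass * CV = 1867 * 15.8 = 29498.6 MJ
Useful energy = total * eta = 29498.6 * 0.3 = 8849.58 MJ
Convert to kWh: 8849.58 / 3.6
Useful energy = 2458.22 kWh

2458.22


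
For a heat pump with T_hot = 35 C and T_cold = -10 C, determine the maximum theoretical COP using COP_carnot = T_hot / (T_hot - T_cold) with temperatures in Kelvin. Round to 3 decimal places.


Convert to Kelvin:
  T_hot = 35 + 273.15 = 308.15 K
  T_cold = -10 + 273.15 = 263.15 K
Apply Carnot COP formula:
  COP = T_hot_K / (T_hot_K - T_cold_K) = 308.15 / 45.0
  COP = 6.848

6.848


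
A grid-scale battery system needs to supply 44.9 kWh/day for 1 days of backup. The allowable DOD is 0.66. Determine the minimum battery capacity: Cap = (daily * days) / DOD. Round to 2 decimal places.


Total energy needed = daily * days = 44.9 * 1 = 44.9 kWh
Account for depth of discharge:
  Cap = total_energy / DOD = 44.9 / 0.66
  Cap = 68.03 kWh

68.03


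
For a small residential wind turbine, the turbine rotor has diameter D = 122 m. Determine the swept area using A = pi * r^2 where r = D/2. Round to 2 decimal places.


Compute the rotor radius:
  r = D / 2 = 122 / 2 = 61.0 m
Calculate swept area:
  A = pi * r^2 = pi * 61.0^2
  A = 11689.87 m^2

11689.87


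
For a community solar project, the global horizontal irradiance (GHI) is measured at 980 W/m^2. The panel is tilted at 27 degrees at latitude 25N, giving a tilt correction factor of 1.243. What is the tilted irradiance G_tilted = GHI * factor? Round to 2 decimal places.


Identify the given values:
  GHI = 980 W/m^2, tilt correction factor = 1.243
Apply the formula G_tilted = GHI * factor:
  G_tilted = 980 * 1.243
  G_tilted = 1218.14 W/m^2

1218.14


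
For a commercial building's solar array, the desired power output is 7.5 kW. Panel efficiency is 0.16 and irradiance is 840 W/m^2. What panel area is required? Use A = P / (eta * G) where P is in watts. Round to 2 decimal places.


Convert target power to watts: P = 7.5 * 1000 = 7500.0 W
Compute denominator: eta * G = 0.16 * 840 = 134.4
Required area A = P / (eta * G) = 7500.0 / 134.4
A = 55.80 m^2

55.80


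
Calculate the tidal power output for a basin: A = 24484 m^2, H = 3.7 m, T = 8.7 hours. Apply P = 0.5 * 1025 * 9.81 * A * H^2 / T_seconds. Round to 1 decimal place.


Convert period to seconds: T = 8.7 * 3600 = 31320.0 s
H^2 = 3.7^2 = 13.69
P = 0.5 * rho * g * A * H^2 / T
P = 0.5 * 1025 * 9.81 * 24484 * 13.69 / 31320.0
P = 53805.5 W

53805.5
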